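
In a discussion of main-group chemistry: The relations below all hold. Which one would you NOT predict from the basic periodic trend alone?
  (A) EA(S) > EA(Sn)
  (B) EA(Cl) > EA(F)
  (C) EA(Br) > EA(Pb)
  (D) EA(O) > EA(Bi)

(B)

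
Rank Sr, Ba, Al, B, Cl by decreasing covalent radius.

Ba > Sr > Al > Cl > B

Across a period the added protons contract the valence shell; down a group each new principal shell makes the atom larger.
These span different periods and groups, so the two trends combine.
Cl > B: period and group pull opposite ways; the down-group shift dominates (99 vs 85 pm).
Al > Cl: both are in period 3; the period trend gives Al the larger value.
Sr > Al: both effects reinforce here, so Sr is clearly the larger of the two.
Ba > Sr: they share group 2; the group trend gives Ba the larger value.
Tabulated atomic radius (pm): B 85, Al 126, Cl 99, Sr 185, Ba 196.
So from largest to smallest: Ba > Sr > Al > Cl > B.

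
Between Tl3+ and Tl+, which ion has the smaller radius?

Tl3+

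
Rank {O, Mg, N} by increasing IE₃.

N < O < Mg

IE_3 is the cost of taking one more electron from the +2 cation: O²⁺ still has 4 valence electrons; Mg²⁺ is the bare [Ne] core; N²⁺ still has 3 valence electrons.
Breaking into a closed-shell core is much more expensive than removing a leftover valence electron — Mg has the largest IE_3 here.
Valence configurations: O²⁺ [He]2s²2p², N²⁺ [He]2s²2p¹.
The numbers (kJ/mol): O 5300, Mg 7733, N 4578.
Hence IE_3: N < O < Mg.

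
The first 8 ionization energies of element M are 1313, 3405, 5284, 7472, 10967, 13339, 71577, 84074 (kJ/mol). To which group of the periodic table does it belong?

Look for the largest jump between consecutive ionization energies: IE7/IE6 ≈ 5.4, far larger than any earlier ratio.
That jump marks the point where a core electron is being removed. So the atom has 6 valence electrons.
A main-group element with 6 valence electrons is in group 16.

Group 16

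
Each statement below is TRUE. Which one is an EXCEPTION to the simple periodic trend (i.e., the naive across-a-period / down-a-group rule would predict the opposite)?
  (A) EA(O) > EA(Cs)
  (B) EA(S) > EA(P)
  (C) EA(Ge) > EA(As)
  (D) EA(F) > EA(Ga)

(C)

The general trend: electron affinity increases across a period and decreases down a group.
(A) O (period 2, group 16) vs Cs (period 6, group 1): the stated order agrees with the simple trend.
(B) S (period 3, group 16) vs P (period 3, group 15): the stated order agrees with the simple trend.
(C) Ge (period 4, group 14) vs As (period 4, group 15): the stated order contradicts the simple trend.
(D) F (period 2, group 17) vs Ga (period 4, group 13): the stated order agrees with the simple trend.
The exception is (C): adding an electron to As's half-filled 4p³ is unfavourable, so Ge (4p²) has the more exothermic EA.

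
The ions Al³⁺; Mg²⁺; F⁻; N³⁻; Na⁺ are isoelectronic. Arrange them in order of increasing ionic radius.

Al³⁺ < Mg²⁺ < Na⁺ < F⁻ < N³⁻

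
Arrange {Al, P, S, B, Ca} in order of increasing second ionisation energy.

Ca < Al < P < S < B

The second ionization energy removes an electron from the +1 ion. For each element: Al⁺ still has 2 valence electrons; P⁺ still has 4 valence electrons; S⁺ still has 5 valence electrons; B⁺ still has 2 valence electrons; Ca⁺ still has 1 valence electron.
All are still removing valence electrons, so compare the +1 ions as you would atoms: IE_2 generally rises across a period (higher Z_eff) and falls down a group (larger shell), subject to the usual subshell exceptions.
Valence configurations: Al⁺ [Ne]3s², P⁺ [Ne]3s²3p², S⁺ [Ne]3s²3p³, B⁺ [He]2s², Ca⁺ [Ar]4s¹.
Approximate IE_2 values (kJ/mol): Al 1817, P 1907, S 2252, B 2427, Ca 1145.
So the second ionization energies run Ca < Al < P < S < B.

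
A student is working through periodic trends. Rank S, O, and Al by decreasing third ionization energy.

O, S, Al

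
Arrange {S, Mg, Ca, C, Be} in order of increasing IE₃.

S, C, Ca, Mg, Be

After 2 electrons have been removed, what remains? S²⁺ still has 4 valence electrons; Mg²⁺ is the bare [Ne] core; Ca²⁺ is the bare [Ar] core; C²⁺ still has 2 valence electrons; Be²⁺ is the bare [He] core.
Core electrons are held far more tightly than valence electrons, so Ca, Mg and Be top the IE_3 order.
Valence configurations: S²⁺ [Ne]3s²3p², C²⁺ [He]2s².
The numbers (kJ/mol): S 3357, Mg 7733, Ca 4912, C 4620, Be 14849.
So the third ionization energies run S < C < Ca < Mg < Be.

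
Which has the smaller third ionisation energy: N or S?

S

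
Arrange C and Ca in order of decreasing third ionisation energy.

Consider each +2 ion: C²⁺ still has 2 valence electrons; Ca²⁺ is the bare [Ar] core.
Breaking into a closed-shell core is much more expensive than removing a leftover valence electron — Ca has the largest IE_3 here.
Tabulated IE_3 (kJ/mol): C 4620, Ca 4912.
Hence IE_3: C < Ca.

Ca > C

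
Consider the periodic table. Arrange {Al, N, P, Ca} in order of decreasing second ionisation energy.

N > P > Al > Ca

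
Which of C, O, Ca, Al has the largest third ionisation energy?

O

The third ionization energy removes an electron from the +2 ion. For each element: C²⁺ still has 2 valence electrons; O²⁺ still has 4 valence electrons; Ca²⁺ is the bare [Ar] core; Al²⁺ still has 1 valence electron.
Usually core removal costs more than valence removal, but here the competition is close: a tightly held n=2 valence electron can cost more to remove than an n=3 core electron, so the actual values have to decide it.
Valence configurations: C²⁺ [He]2s², O²⁺ [He]2s²2p², Al²⁺ [Ne]3s¹.
The numbers (kJ/mol): C 4620, O 5300, Ca 4912, Al 2745.
So the third ionization energies run Al < C < Ca < O.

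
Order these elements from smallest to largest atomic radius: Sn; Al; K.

Al < Sn < K

Al is in period 3, group 13; K is in period 4, group 1; Sn is in period 5, group 14.
Moving right in a period, electrons are added to the same shell under a stronger nuclear pull, so atoms get smaller; moving down, a new shell is opened and atoms get larger.
Here both period and group differ, so the two effects have to be weighed against each other.
Sn > Al: the two effects oppose for this pair; the down-group effect wins (140 vs 126 pm).
K > Sn: the two effects oppose for this pair; the across-period effect wins (196 vs 140 pm).
Approximate values (pm): Al 126, K 196, Sn 140.
So from smallest to largest: Al < Sn < K.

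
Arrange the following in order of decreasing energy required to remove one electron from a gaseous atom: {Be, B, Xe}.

Xe > Be > B

Be is in period 2, group 2; B is in period 2, group 13; Xe is in period 5, group 18.
Removing the outermost electron gets harder across a period and easier down a group.
These span different periods and groups, so the two trends combine.
Be > B: this pair runs against the simple trend — see the exception note.
Xe > Be: the two effects oppose for this pair; the across-period effect wins (1170 vs 900 kJ/mol).
Note the exception: Be has a higher first ionization energy than B, contrary to the simple trend — removing B's lone 2p electron is easier than breaking Be's filled 2s².
For reference (kJ/mol): Be 900, B 801, Xe 1170.
So from highest to lowest: Xe > Be > B.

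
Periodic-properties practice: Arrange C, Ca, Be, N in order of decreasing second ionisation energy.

N > C > Be > Ca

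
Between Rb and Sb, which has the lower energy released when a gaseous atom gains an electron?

Rb is in period 5, group 1; Sb is in period 5, group 15.
Electron affinity generally becomes more exothermic across a period toward the halogens and less exothermic down a group.
All lie in period 5, so electron affinity increases left to right.
So Rb has the lower energy released when a gaseous atom gains an electron (Rb < Sb).

Rb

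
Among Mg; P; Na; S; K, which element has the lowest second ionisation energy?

Consider each +1 ion: Mg⁺ still has 1 valence electron; P⁺ still has 4 valence electrons; Na⁺ is the bare [Ne] core; S⁺ still has 5 valence electrons; K⁺ is the bare [Ar] core.
Breaking into a closed-shell core is much more expensive than removing a leftover valence electron — K and Na have the largest IE_2 here.
Valence configurations: Mg⁺ [Ne]3s¹, P⁺ [Ne]3s²3p², S⁺ [Ne]3s²3p³.
Tabulated IE_2 (kJ/mol): Mg 1451, P 1907, Na 4562, S 2252, K 3052.
Putting it together, IE_2: Mg < P < S < K < Na.

Mg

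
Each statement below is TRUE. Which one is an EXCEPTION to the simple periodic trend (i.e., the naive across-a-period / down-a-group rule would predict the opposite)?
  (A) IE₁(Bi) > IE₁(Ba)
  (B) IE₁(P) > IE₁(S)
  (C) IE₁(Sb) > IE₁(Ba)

The general trend: first ionisation energy increases across a period and decreases down a group.
(A) Bi (period 6, group 15) vs Ba (period 6, group 2): the stated order agrees with the simple trend.
(B) P (period 3, group 15) vs S (period 3, group 16): the stated order contradicts the simple trend.
(C) Sb (period 5, group 15) vs Ba (period 6, group 2): the stated order agrees with the simple trend.
The exception is (B): S (3p⁴) ionizes more easily than half-filled P (3p³) because the paired 3p electron in S is pushed out by e⁻–e⁻ repulsion.

(B)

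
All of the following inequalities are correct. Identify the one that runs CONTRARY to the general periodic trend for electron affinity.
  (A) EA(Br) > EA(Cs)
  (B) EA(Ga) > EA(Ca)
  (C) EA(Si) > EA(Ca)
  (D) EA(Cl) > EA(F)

(D)

The general trend: electron affinity increases across a period and decreases down a group.
(A) Br (period 4, group 17) vs Cs (period 6, group 1): the stated order agrees with the simple trend.
(B) Ga (period 4, group 13) vs Ca (period 4, group 2): the stated order agrees with the simple trend.
(C) Si (period 3, group 14) vs Ca (period 4, group 2): the stated order agrees with the simple trend.
(D) Cl (period 3, group 17) vs F (period 2, group 17): the stated order contradicts the simple trend.
The exception is (D): F's small 2p subshell makes the incoming electron feel strong e⁻–e⁻ repulsion, so Cl actually releases more energy on gaining an electron.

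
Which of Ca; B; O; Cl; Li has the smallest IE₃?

Consider each +2 ion: Ca²⁺ is the bare [Ar] core; B²⁺ still has 1 valence electron; O²⁺ still has 4 valence electrons; Cl²⁺ still has 5 valence electrons; Li²⁺ is already 1 electron into the core.
Usually core removal costs more than valence removal, but here the competition is close: a tightly held n=2 valence electron can cost more to remove than an n=3 core electron, so the actual values have to decide it.
Valence configurations: B²⁺ [He]2s¹, O²⁺ [He]2s²2p², Cl²⁺ [Ne]3s²3p³.
Approximate IE_3 values (kJ/mol): Ca 4912, B 3660, O 5300, Cl 3822, Li 11815.
Hence IE_3: B < Cl < Ca < O < Li.

B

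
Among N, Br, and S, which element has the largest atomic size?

N is in period 2, group 15; S is in period 3, group 16; Br is in period 4, group 17.
Atomic radius shrinks across a period as nuclear charge pulls the same shell inward, and grows down a group as new shells are added.
A diagonal step moves right (one effect) and down (the opposite effect) at once.
S > N: the two effects oppose for this pair; the down-group effect wins (103 vs 71 pm).
Br > S: period and group pull opposite ways; the down-group shift dominates (114 vs 103 pm).
For reference (pm): N 71, S 103, Br 114.
The largest atomic size among these belongs to Br.

Br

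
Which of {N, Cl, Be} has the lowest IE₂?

Be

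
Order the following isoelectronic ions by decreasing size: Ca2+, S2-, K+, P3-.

P3- > S2- > K+ > Ca2+

All of these have 18 electrons, so size is governed by nuclear charge alone: the more protons, the stronger the pull on the same electron cloud, and the smaller the ion.
Nuclear charges: Ca2+ (Z=20), K+ (Z=19), S2- (Z=16), P3- (Z=15).
Largest to smallest: P3- > S2- > K+ > Ca2+.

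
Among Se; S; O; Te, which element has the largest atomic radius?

O is in period 2, group 16; S is in period 3, group 16; Se is in period 4, group 16; Te is in period 5, group 16.
Radius decreases left→right (rising Z_eff, same n) and increases top→bottom (higher n).
All are in group 16, so atomic radius increases down the group.
The largest atomic radius among these belongs to Te.

Te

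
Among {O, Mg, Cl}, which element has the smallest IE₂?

Consider each +1 ion: O⁺ still has 5 valence electrons; Mg⁺ still has 1 valence electron; Cl⁺ still has 6 valence electrons.
All are still removing valence electrons, so compare the +1 ions as you would atoms: IE_2 generally rises across a period (higher Z_eff) and falls down a group (larger shell), subject to the usual subshell exceptions.
Valence configurations: O⁺ [He]2s²2p³, Mg⁺ [Ne]3s¹, Cl⁺ [Ne]3s²3p⁴.
Tabulated IE_2 (kJ/mol): O 3388, Mg 1451, Cl 2298.
Hence IE_2: Mg < Cl < O.

Mg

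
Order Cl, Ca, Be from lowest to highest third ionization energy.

Cl < Ca < Be

IE_3 is the cost of taking one more electron from the +2 cation: Cl²⁺ still has 5 valence electrons; Ca²⁺ is the bare [Ar] core; Be²⁺ is the bare [He] core.
Pulling an electron out of a noble-gas core costs far more than removing a remaining valence electron, so Ca and Be sit at the high end of IE_3.
Tabulated IE_3 (kJ/mol): Cl 3822, Ca 4912, Be 14849.
Putting it together, IE_3: Cl < Ca < Be.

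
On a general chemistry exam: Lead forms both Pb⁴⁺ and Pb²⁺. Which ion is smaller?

Pb⁴⁺

Both ions have Z = 82 protons, but Pb⁴⁺ has lost more electrons, so its remaining electrons feel a larger effective nuclear charge per electron and are pulled in more tightly.
Higher positive charge → smaller ion, so Pb²⁺ > Pb⁴⁺.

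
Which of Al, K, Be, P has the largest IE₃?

Be

After 2 electrons have been removed, what remains? Al²⁺ still has 1 valence electron; K²⁺ is already 1 electron into the core; Be²⁺ is the bare [He] core; P²⁺ still has 3 valence electrons.
Breaking into a closed-shell core is much more expensive than removing a leftover valence electron — K and Be have the largest IE_3 here.
Valence configurations: Al²⁺ [Ne]3s¹, P²⁺ [Ne]3s²3p¹.
The numbers (kJ/mol): Al 2745, K 4420, Be 14849, P 2914.
Putting it together, IE_3: Al < P < K < Be.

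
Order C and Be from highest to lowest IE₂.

C, Be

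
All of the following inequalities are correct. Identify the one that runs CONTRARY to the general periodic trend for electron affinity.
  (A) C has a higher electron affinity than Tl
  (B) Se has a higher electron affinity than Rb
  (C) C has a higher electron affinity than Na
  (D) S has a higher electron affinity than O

(D)

The general trend: electron affinity increases across a period and decreases down a group.
(A) C (period 2, group 14) vs Tl (period 6, group 13): the stated order agrees with the simple trend.
(B) Se (period 4, group 16) vs Rb (period 5, group 1): the stated order agrees with the simple trend.
(C) C (period 2, group 14) vs Na (period 3, group 1): the stated order agrees with the simple trend.
(D) S (period 3, group 16) vs O (period 2, group 16): the stated order contradicts the simple trend.
The exception is (D): the compact 2p subshell of O repels the added electron more than S's larger 3p does.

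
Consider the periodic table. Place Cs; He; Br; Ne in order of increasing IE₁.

Cs, Br, Ne, He

He is in period 1, group 18; Ne is in period 2, group 18; Br is in period 4, group 17; Cs is in period 6, group 1.
IE₁ increases left→right with effective nuclear charge and decreases top→bottom as the valence shell moves farther out.
These span different periods and groups, so the two trends combine.
Br > Cs: relative to Cs, both the across-period and down-group shifts push Br's first ionization energy up.
Ne > Br: both effects reinforce here, so Ne is clearly the higher of the two.
He > Ne: they share group 18; the group trend gives He the larger value.
Tabulated first ionization energy (kJ/mol): He 2372, Ne 2081, Br 1140, Cs 376.
So from lowest to highest: Cs < Br < Ne < He.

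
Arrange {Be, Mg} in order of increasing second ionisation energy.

Consider each +1 ion: Be⁺ still has 1 valence electron; Mg⁺ still has 1 valence electron.
All are still removing valence electrons, so compare the +1 ions as you would atoms: IE_2 generally rises across a period (higher Z_eff) and falls down a group (larger shell), subject to the usual subshell exceptions.
Valence configurations: Be⁺ [He]2s¹, Mg⁺ [Ne]3s¹.
The numbers (kJ/mol): Be 1757, Mg 1451.
Putting it together, IE_2: Mg < Be.

Mg < Be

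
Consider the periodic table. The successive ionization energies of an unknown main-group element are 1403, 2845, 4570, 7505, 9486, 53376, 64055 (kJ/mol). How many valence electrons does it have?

5

Look for the largest jump between consecutive ionization energies: IE6/IE5 ≈ 5.6, far larger than any earlier ratio.
That jump marks the point where a core electron is being removed. So the atom has 5 valence electrons.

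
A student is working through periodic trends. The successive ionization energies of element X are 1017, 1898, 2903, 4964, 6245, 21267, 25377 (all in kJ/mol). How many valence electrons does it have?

Look for the largest jump between consecutive ionization energies: IE6/IE5 ≈ 3.4, far larger than any earlier ratio.
That jump marks the point where a core electron is being removed. So the atom has 5 valence electrons.

5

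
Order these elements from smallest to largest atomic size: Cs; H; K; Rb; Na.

H is in period 1, group 1; Na is in period 3, group 1; K is in period 4, group 1; Rb is in period 5, group 1; Cs is in period 6, group 1.
Across a period the added protons contract the valence shell; down a group each new principal shell makes the atom larger.
All are in group 1, so atomic radius increases down the group.
So from smallest to largest: H < Na < K < Rb < Cs.

H < Na < K < Rb < Cs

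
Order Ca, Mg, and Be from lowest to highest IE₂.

Ca < Mg < Be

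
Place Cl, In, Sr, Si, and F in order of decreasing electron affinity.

Cl, F, Si, In, Sr

Atoms with high Z_eff and room in the valence shell (especially the halogens) have the most exothermic electron affinities.
Neither a single period nor a single group — weigh both effects.
In > Sr: In lies to the right of Sr in period 5, so the across-period effect alone puts In higher.
Si > In: relative to In, both the across-period and down-group shifts push Si's electron affinity up.
F > Si: relative to Si, both the across-period and down-group shifts push F's electron affinity up.
Cl > F: this pair runs against the simple trend — see the exception note.
Note the exception: Cl has a higher electron affinity than F, contrary to the simple trend — F's small 2p subshell makes the incoming electron feel strong e⁻–e⁻ repulsion, so Cl actually releases more energy on gaining an electron.
For reference (kJ/mol): F 328, Si 134, Cl 349, Sr 5, In 29.
So from highest to lowest: Cl > F > Si > In > Sr.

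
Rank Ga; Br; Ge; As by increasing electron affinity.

Ga < As < Ge < Br

Ga is in period 4, group 13; Ge is in period 4, group 14; As is in period 4, group 15; Br is in period 4, group 17.
Atoms with high Z_eff and room in the valence shell (especially the halogens) have the most exothermic electron affinities.
All lie in period 4; the across-period trend (electron affinity increases left to right) applies, with the exception below.
Note the exception: Ge has a higher electron affinity than As, contrary to the simple trend — adding an electron to As's half-filled 4p³ is unfavourable, so Ge (4p²) has the more exothermic EA.
Tabulated electron affinity (kJ/mol): Ga 29, Ge 119, As 78, Br 325.
So from lowest to highest: Ga < As < Ge < Br.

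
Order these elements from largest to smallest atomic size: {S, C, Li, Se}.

Radius decreases left→right (rising Z_eff, same n) and increases top→bottom (higher n).
Here both period and group differ, so the two effects have to be weighed against each other.
S > C: the two effects oppose for this pair; the down-group effect wins (103 vs 75 pm).
Se > S: they share group 16; the group trend gives Se the larger value.
Li > Se: the two effects oppose for this pair; the across-period effect wins (133 vs 116 pm).
For reference (pm): Li 133, C 75, S 103, Se 116.
So from largest to smallest: Li > Se > S > C.

Li > Se > S > C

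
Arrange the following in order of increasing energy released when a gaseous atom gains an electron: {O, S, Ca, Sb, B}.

Ca < B < Sb < O < S

B is in period 2, group 13; O is in period 2, group 16; S is in period 3, group 16; Ca is in period 4, group 2; Sb is in period 5, group 15.
Adding an electron releases more energy for atoms nearer the top right (short of the noble gases).
Here both period and group differ, so the two effects have to be weighed against each other.
B > Ca: both effects reinforce here, so B is clearly the higher of the two.
Sb > B: period and group pull opposite ways; the across-period shift dominates (103 vs 27 kJ/mol).
O > Sb: both effects reinforce here, so O is clearly the higher of the two.
S > O: this pair runs against the simple trend — see the exception note.
Note the exception: S has a higher electron affinity than O, contrary to the simple trend — the compact 2p subshell of O repels the added electron more than S's larger 3p does.
For reference (kJ/mol): B 27, O 141, S 200, Ca 2, Sb 103.
So from lowest to highest: Ca < B < Sb < O < S.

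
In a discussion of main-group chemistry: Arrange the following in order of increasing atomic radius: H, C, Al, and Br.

H, C, Br, Al

H is in period 1, group 1; C is in period 2, group 14; Al is in period 3, group 13; Br is in period 4, group 17.
Across a period the added protons contract the valence shell; down a group each new principal shell makes the atom larger.
These span different periods and groups, so the two trends combine.
C > H: period and group pull opposite ways; the down-group shift dominates (75 vs 32 pm).
Br > C: the two effects oppose for this pair; the down-group effect wins (114 vs 75 pm).
Al > Br: the two effects oppose for this pair; the across-period effect wins (126 vs 114 pm).
For reference (pm): H 32, C 75, Al 126, Br 114.
So from smallest to largest: H < C < Br < Al.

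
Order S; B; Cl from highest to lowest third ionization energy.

Cl, B, S

IE_3 is the cost of taking one more electron from the +2 cation: S²⁺ still has 4 valence electrons; B²⁺ still has 1 valence electron; Cl²⁺ still has 5 valence electrons.
All are still removing valence electrons, so compare the +2 ions as you would atoms: IE_3 generally rises across a period (higher Z_eff) and falls down a group (larger shell), subject to the usual subshell exceptions.
Valence configurations: S²⁺ [Ne]3s²3p², B²⁺ [He]2s¹, Cl²⁺ [Ne]3s²3p³.
The numbers (kJ/mol): S 3357, B 3660, Cl 3822.
Hence IE_3: S < B < Cl.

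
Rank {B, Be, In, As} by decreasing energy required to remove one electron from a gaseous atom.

As > Be > B > In

First ionization energy rises across a period (greater Z_eff holds electrons more tightly) and falls down a group (valence electrons are farther from the nucleus).
Here both period and group differ, so the two effects have to be weighed against each other.
B > In: B sits above In in group 13, so the down-group effect alone puts B higher.
Be > B: this pair runs against the simple trend — see the exception note.
As > Be: period and group pull opposite ways; the across-period shift dominates (947 vs 900 kJ/mol).
Note the exception: Be has a higher first ionization energy than B, contrary to the simple trend — removing B's lone 2p electron is easier than breaking Be's filled 2s².
Tabulated first ionization energy (kJ/mol): Be 900, B 801, As 947, In 558.
So from highest to lowest: As > Be > B > In.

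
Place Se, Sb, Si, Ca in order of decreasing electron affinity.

Se > Si > Sb > Ca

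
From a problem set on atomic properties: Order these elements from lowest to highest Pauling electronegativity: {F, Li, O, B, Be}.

Li is in period 2, group 1; Be is in period 2, group 2; B is in period 2, group 13; O is in period 2, group 16; F is in period 2, group 17.
Electronegativity increases across a period and decreases down a group, tracking effective nuclear charge and atomic size.
All lie in period 2, so electronegativity increases left to right.
So from lowest to highest: Li < Be < B < O < F.

Li < Be < B < O < F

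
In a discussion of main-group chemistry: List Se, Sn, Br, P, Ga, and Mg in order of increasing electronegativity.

Mg, Ga, Sn, P, Se, Br

Atoms toward the upper right of the periodic table pull bonding electrons most strongly.
Neither a single period nor a single group — weigh both effects.
Ga > Mg: period and group pull opposite ways; the across-period shift dominates (1.81 vs 1.31).
Sn > Ga: period and group pull opposite ways; the across-period shift dominates (1.96 vs 1.81).
P > Sn: relative to Sn, both the across-period and down-group shifts push P's electronegativity up.
Se > P: the two effects oppose for this pair; the across-period effect wins (2.55 vs 2.19).
Br > Se: both are in period 4; the period trend gives Br the larger value.
For reference (Pauling): Mg 1.31, P 2.19, Ga 1.81, Se 2.55, Br 2.96, Sn 1.96.
So from lowest to highest: Mg < Ga < Sn < P < Se < Br.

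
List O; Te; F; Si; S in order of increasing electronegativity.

O is in period 2, group 16; F is in period 2, group 17; Si is in period 3, group 14; S is in period 3, group 16; Te is in period 5, group 16.
Electronegativity increases across a period and decreases down a group, tracking effective nuclear charge and atomic size.
Neither a single period nor a single group — weigh both effects.
Te > Si: the two effects oppose for this pair; the across-period effect wins (2.10 vs 1.90).
S > Te: S sits above Te in group 16, so the down-group effect alone puts S higher.
O > S: they share group 16; the group trend gives O the larger value.
F > O: both are in period 2; the period trend gives F the larger value.
Approximate values (Pauling): O 3.44, F 3.98, Si 1.90, S 2.58, Te 2.10.
So from lowest to highest: Si < Te < S < O < F.

Si, Te, S, O, F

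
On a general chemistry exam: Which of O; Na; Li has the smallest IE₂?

O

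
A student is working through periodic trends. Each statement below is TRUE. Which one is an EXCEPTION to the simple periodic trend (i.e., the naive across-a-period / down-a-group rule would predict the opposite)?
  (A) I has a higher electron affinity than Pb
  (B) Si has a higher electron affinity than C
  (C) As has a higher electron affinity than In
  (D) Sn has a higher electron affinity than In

(B)

The general trend: electron affinity increases across a period and decreases down a group.
(A) I (period 5, group 17) vs Pb (period 6, group 14): the stated order agrees with the simple trend.
(B) Si (period 3, group 14) vs C (period 2, group 14): the stated order contradicts the simple trend.
(C) As (period 4, group 15) vs In (period 5, group 13): the stated order agrees with the simple trend.
(D) Sn (period 5, group 14) vs In (period 5, group 13): the stated order agrees with the simple trend.
The exception is (B): Si's larger, more diffuse 3p orbitals accept an added electron slightly more readily than C's compact 2p.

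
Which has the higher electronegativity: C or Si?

C

C is in period 2, group 14; Si is in period 3, group 14.
EN rises left→right (higher Z_eff, smaller atoms) and falls top→bottom (larger, more shielded atoms).
All are in group 14, so electronegativity increases up the group.
So C has the higher electronegativity (C > Si).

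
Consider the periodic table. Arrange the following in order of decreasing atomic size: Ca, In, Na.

Ca > Na > In

Na is in period 3, group 1; Ca is in period 4, group 2; In is in period 5, group 13.
Across a period the added protons contract the valence shell; down a group each new principal shell makes the atom larger.
A diagonal step moves right (one effect) and down (the opposite effect) at once.
Na > In: the two effects oppose for this pair; the across-period effect wins (155 vs 142 pm).
Ca > Na: period and group pull opposite ways; the down-group shift dominates (171 vs 155 pm).
Tabulated atomic radius (pm): Na 155, Ca 171, In 142.
So from largest to smallest: Ca > Na > In.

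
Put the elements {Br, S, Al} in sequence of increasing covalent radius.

Al is in period 3, group 13; S is in period 3, group 16; Br is in period 4, group 17.
Across a period the added protons contract the valence shell; down a group each new principal shell makes the atom larger.
These span different periods and groups, so the two trends combine.
Br > S: period and group pull opposite ways; the down-group shift dominates (114 vs 103 pm).
Al > Br: period and group pull opposite ways; the across-period shift dominates (126 vs 114 pm).
Approximate values (pm): Al 126, S 103, Br 114.
So from smallest to largest: S < Br < Al.

S, Br, Al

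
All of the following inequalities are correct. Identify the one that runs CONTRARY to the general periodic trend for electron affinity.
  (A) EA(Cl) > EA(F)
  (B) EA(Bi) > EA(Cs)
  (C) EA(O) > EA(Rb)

(A)

The general trend: electron affinity increases across a period and decreases down a group.
(A) Cl (period 3, group 17) vs F (period 2, group 17): the stated order contradicts the simple trend.
(B) Bi (period 6, group 15) vs Cs (period 6, group 1): the stated order agrees with the simple trend.
(C) O (period 2, group 16) vs Rb (period 5, group 1): the stated order agrees with the simple trend.
The exception is (A): F's small 2p subshell makes the incoming electron feel strong e⁻–e⁻ repulsion, so Cl actually releases more energy on gaining an electron.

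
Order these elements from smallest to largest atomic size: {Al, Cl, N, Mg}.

N < Cl < Al < Mg

N is in period 2, group 15; Mg is in period 3, group 2; Al is in period 3, group 13; Cl is in period 3, group 17.
Atomic radius shrinks across a period as nuclear charge pulls the same shell inward, and grows down a group as new shells are added.
These span different periods and groups, so the two trends combine.
Cl > N: period and group pull opposite ways; the down-group shift dominates (99 vs 71 pm).
Al > Cl: Al lies to the left of Cl in period 3, so the across-period effect alone puts Al larger.
Mg > Al: both are in period 3; the period trend gives Mg the larger value.
Tabulated atomic radius (pm): N 71, Mg 139, Al 126, Cl 99.
So from smallest to largest: N < Cl < Al < Mg.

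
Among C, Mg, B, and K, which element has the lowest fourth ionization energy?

K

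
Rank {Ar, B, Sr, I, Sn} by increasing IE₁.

Removing the outermost electron gets harder across a period and easier down a group.
Here both period and group differ, so the two effects have to be weighed against each other.
Sn > Sr: both are in period 5; the period trend gives Sn the larger value.
B > Sn: the two effects oppose for this pair; the down-group effect wins (801 vs 709 kJ/mol).
I > B: period and group pull opposite ways; the across-period shift dominates (1008 vs 801 kJ/mol).
Ar > I: relative to I, both the across-period and down-group shifts push Ar's first ionization energy up.
For reference (kJ/mol): B 801, Ar 1521, Sr 550, Sn 709, I 1008.
So from lowest to highest: Sr < Sn < B < I < Ar.

Sr < Sn < B < I < Ar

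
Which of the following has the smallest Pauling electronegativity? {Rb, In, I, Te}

Rb

Smaller atoms with higher effective nuclear charge are more electronegative.
All lie in period 5, so electronegativity increases left to right.
The smallest Pauling electronegativity among these belongs to Rb.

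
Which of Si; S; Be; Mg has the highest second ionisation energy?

Consider each +1 ion: Si⁺ still has 3 valence electrons; S⁺ still has 5 valence electrons; Be⁺ still has 1 valence electron; Mg⁺ still has 1 valence electron.
All are still removing valence electrons, so compare the +1 ions as you would atoms: IE_2 generally rises across a period (higher Z_eff) and falls down a group (larger shell), subject to the usual subshell exceptions.
Valence configurations: Si⁺ [Ne]3s²3p¹, S⁺ [Ne]3s²3p³, Be⁺ [He]2s¹, Mg⁺ [Ne]3s¹.
Tabulated IE_2 (kJ/mol): Si 1577, S 2252, Be 1757, Mg 1451.
Overall IE_2 order: Mg < Si < Be < S.

S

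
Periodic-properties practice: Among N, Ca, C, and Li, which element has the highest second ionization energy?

Consider each +1 ion: N⁺ still has 4 valence electrons; Ca⁺ still has 1 valence electron; C⁺ still has 3 valence electrons; Li⁺ is the bare [He] core.
Pulling an electron out of a noble-gas core costs far more than removing a remaining valence electron, so Li sits at the high end of IE_2.
Valence configurations: N⁺ [He]2s²2p², Ca⁺ [Ar]4s¹, C⁺ [He]2s²2p¹.
The numbers (kJ/mol): N 2856, Ca 1145, C 2353, Li 7298.
Hence IE_2: Ca < C < N < Li.

Li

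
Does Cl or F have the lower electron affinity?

F is in period 2, group 17; Cl is in period 3, group 17.
Adding an electron releases more energy for atoms nearer the top right (short of the noble gases).
All are in group 17; the group trend (electron affinity increases up the group) applies, with the exception below.
Note the exception: Cl has a higher electron affinity than F, contrary to the simple trend — F's small 2p subshell makes the incoming electron feel strong e⁻–e⁻ repulsion, so Cl actually releases more energy on gaining an electron.
Tabulated electron affinity (kJ/mol): F 328, Cl 349.
So F has the lower electron affinity (F < Cl).

F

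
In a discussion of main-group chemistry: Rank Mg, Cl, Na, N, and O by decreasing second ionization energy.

Na > O > N > Cl > Mg

Consider each +1 ion: Mg⁺ still has 1 valence electron; Cl⁺ still has 6 valence electrons; Na⁺ is the bare [Ne] core; N⁺ still has 4 valence electrons; O⁺ still has 5 valence electrons.
Breaking into a closed-shell core is much more expensive than removing a leftover valence electron — Na has the largest IE_2 here.
Valence configurations: Mg⁺ [Ne]3s¹, Cl⁺ [Ne]3s²3p⁴, N⁺ [He]2s²2p², O⁺ [He]2s²2p³.
The numbers (kJ/mol): Mg 1451, Cl 2298, Na 4562, N 2856, O 3388.
So the second ionization energies run Mg < Cl < N < O < Na.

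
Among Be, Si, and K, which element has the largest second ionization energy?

The second ionization energy removes an electron from the +1 ion. For each element: Be⁺ still has 1 valence electron; Si⁺ still has 3 valence electrons; K⁺ is the bare [Ar] core.
Core electrons are held far more tightly than valence electrons, so K tops the IE_2 order.
Valence configurations: Be⁺ [He]2s¹, Si⁺ [Ne]3s²3p¹.
The numbers (kJ/mol): Be 1757, Si 1577, K 3052.
Hence IE_2: Si < Be < K.

K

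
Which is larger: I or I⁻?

Forming I⁻ adds 1 electron to I. More electron–electron repulsion in the same shell, with unchanged nuclear charge, lets the cloud expand.
An anion is larger than its parent atom: I⁻ > I.

I⁻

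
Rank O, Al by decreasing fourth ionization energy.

The fourth ionization energy removes an electron from the +3 ion. For each element: O³⁺ still has 3 valence electrons; Al³⁺ is the bare [Ne] core.
Breaking into a closed-shell core is much more expensive than removing a leftover valence electron — Al has the largest IE_4 here.
Approximate IE_4 values (kJ/mol): O 7469, Al 11577.
Putting it together, IE_4: O < Al.

Al > O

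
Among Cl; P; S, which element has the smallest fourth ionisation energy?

IE_4 is the cost of taking one more electron from the +3 cation: Cl³⁺ still has 4 valence electrons; P³⁺ still has 2 valence electrons; S³⁺ still has 3 valence electrons.
All are still removing valence electrons, so compare the +3 ions as you would atoms: IE_4 generally rises across a period (higher Z_eff) and falls down a group (larger shell), subject to the usual subshell exceptions.
Valence configurations: Cl³⁺ [Ne]3s²3p², P³⁺ [Ne]3s², S³⁺ [Ne]3s²3p¹.
S³⁺ loses a lone 3p electron whereas P³⁺ must break into a filled 3s² pair, so IE_4(P) > IE_4(S) even though S has the higher nuclear charge.
The numbers (kJ/mol): Cl 5159, P 4964, S 4556.
Overall IE_4 order: S < P < Cl.

S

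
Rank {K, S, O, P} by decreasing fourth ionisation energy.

The fourth ionization energy removes an electron from the +3 ion. For each element: K³⁺ is already 2 electrons into the core; S³⁺ still has 3 valence electrons; O³⁺ still has 3 valence electrons; P³⁺ still has 2 valence electrons.
Usually core removal costs more than valence removal, but here the competition is close: a tightly held n=2 valence electron can cost more to remove than an n=3 core electron, so the actual values have to decide it.
Valence configurations: S³⁺ [Ne]3s²3p¹, O³⁺ [He]2s²2p¹, P³⁺ [Ne]3s².
S³⁺ loses a lone 3p electron whereas P³⁺ must break into a filled 3s² pair, so IE_4(P) > IE_4(S) even though S has the higher nuclear charge.
Tabulated IE_4 (kJ/mol): K 5877, S 4556, O 7469, P 4964.
So the fourth ionization energies run S < P < K < O.

O > K > P > S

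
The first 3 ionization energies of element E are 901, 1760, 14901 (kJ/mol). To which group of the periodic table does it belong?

Look for the largest jump between consecutive ionization energies: IE3/IE2 ≈ 8.5, far larger than any earlier ratio.
That jump marks the point where a core electron is being removed. So the atom has 2 valence electrons.
A main-group element with 2 valence electrons is in group 2.

Group 2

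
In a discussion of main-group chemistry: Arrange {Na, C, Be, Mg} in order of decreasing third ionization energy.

After 2 electrons have been removed, what remains? Na²⁺ is already 1 electron into the core; C²⁺ still has 2 valence electrons; Be²⁺ is the bare [He] core; Mg²⁺ is the bare [Ne] core.
Core electrons are held far more tightly than valence electrons, so Na, Mg and Be top the IE_3 order.
Approximate IE_3 values (kJ/mol): Na 6910, C 4620, Be 14849, Mg 7733.
Hence IE_3: C < Na < Mg < Be.

Be > Mg > Na > C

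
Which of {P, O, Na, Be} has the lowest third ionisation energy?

P

IE_3 is the cost of taking one more electron from the +2 cation: P²⁺ still has 3 valence electrons; O²⁺ still has 4 valence electrons; Na²⁺ is already 1 electron into the core; Be²⁺ is the bare [He] core.
Core electrons are held far more tightly than valence electrons, so Na and Be top the IE_3 order.
Valence configurations: P²⁺ [Ne]3s²3p¹, O²⁺ [He]2s²2p².
The numbers (kJ/mol): P 2914, O 5300, Na 6910, Be 14849.
Putting it together, IE_3: P < O < Na < Be.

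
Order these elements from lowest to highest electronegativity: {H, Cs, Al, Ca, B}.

Cs < Ca < Al < B < H

H is in period 1, group 1; B is in period 2, group 13; Al is in period 3, group 13; Ca is in period 4, group 2; Cs is in period 6, group 1.
EN rises left→right (higher Z_eff, smaller atoms) and falls top→bottom (larger, more shielded atoms).
Here both period and group differ, so the two effects have to be weighed against each other.
Ca > Cs: both effects reinforce here, so Ca is clearly the higher of the two.
Al > Ca: both effects reinforce here, so Al is clearly the higher of the two.
B > Al: they share group 13; the group trend gives B the larger value.
H > B: period and group pull opposite ways; the down-group shift dominates (2.20 vs 2.04).
Tabulated electronegativity (Pauling): H 2.20, B 2.04, Al 1.61, Ca 1.00, Cs 0.79.
So from lowest to highest: Cs < Ca < Al < B < H.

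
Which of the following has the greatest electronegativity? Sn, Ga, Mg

Sn

Atoms toward the upper right of the periodic table pull bonding electrons most strongly.
A diagonal step moves right (one effect) and down (the opposite effect) at once.
Ga > Mg: period and group pull opposite ways; the across-period shift dominates (1.81 vs 1.31).
Sn > Ga: period and group pull opposite ways; the across-period shift dominates (1.96 vs 1.81).
Approximate values (Pauling): Mg 1.31, Ga 1.81, Sn 1.96.
The greatest electronegativity among these belongs to Sn.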